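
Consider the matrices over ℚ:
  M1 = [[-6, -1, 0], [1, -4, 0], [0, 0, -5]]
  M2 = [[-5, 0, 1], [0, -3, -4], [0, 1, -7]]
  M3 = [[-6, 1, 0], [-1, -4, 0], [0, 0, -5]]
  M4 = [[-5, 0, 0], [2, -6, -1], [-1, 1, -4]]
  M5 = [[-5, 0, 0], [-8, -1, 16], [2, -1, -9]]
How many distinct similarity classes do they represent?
Characteristic polynomials: χ_{M1} = (x + 5)^3, χ_{M2} = (x + 5)^3, χ_{M3} = (x + 5)^3, χ_{M4} = (x + 5)^3, χ_{M5} = (x + 5)^3.

{M1, M3, M5}: invariant factors x + 5, (x + 5)^2.

{M2, M4}: invariant factors (x + 5)^3.

Matrices are similar if and only if their invariant-factor lists agree; the partition into similarity classes is {M1, M3, M5}, {M2, M4}.

2 classes: {M1, M3, M5}, {M2, M4}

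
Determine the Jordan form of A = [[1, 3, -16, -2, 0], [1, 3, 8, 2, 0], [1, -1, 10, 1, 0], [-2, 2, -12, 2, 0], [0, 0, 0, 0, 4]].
J = [[4, 1, 0, 0, 0], [0, 4, 0, 0, 0], [0, 0, 4, 1, 0], [0, 0, 0, 4, 0], [0, 0, 0, 0, 4]]

The characteristic polynomial is det(xI - A) = (x - 4)^5, so the eigenvalues are 4 (algebraic multiplicity 5).

For λ = 4: rank(A - 4I) = 2, rank((A - 4I)^2) = 0. The eigenspace has dimension 5 - 2 = 3, so there are 3 Jordan blocks; the rank sequence gives block sizes [2, 2, 1].

Assembling the blocks gives the Jordan form J above.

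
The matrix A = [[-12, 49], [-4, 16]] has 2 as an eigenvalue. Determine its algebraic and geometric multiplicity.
The characteristic polynomial is (x - 2)^2, so the factor x - 2 appears with exponent 2: the algebraic multiplicity is 2.

rank(A - 2I) = 1, so the eigenspace has dimension 2 - 1 = 1: the geometric multiplicity is 1.

Since 1 < 2, A is not diagonalizable.

algebraic multiplicity 2, geometric multiplicity 1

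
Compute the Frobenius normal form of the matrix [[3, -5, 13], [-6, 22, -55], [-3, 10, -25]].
The invariant factors of A (the non-unit diagonal entries of the Smith normal form of xI - A over ℚ[x]) are x^3 - 3, each dividing the next. The characteristic polynomial is their product, x^3 - 3.

The rational canonical form is the block-diagonal matrix of companion matrices C(f_i):
R = [[0, 0, 3], [1, 0, 0], [0, 1, 0]].

Note the characteristic polynomial does not split into linear factors over ℚ, so A has no Jordan form over ℚ; the rational canonical form exists over any field.

R = [[0, 0, 3], [1, 0, 0], [0, 1, 0]]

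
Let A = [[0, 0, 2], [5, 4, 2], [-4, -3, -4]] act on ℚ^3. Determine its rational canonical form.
R = [[0, 0, 2], [1, 0, 2], [0, 1, 0]]

The invariant factors of A (the non-unit diagonal entries of the Smith normal form of xI - A over ℚ[x]) are x^3 - 2x - 2, each dividing the next. The characteristic polynomial is their product, x^3 - 2x - 2.

The rational canonical form is the block-diagonal matrix of companion matrices C(f_i):
R = [[0, 0, 2], [1, 0, 2], [0, 1, 0]].

Note the characteristic polynomial does not split into linear factors over ℚ, so A has no Jordan form over ℚ; the rational canonical form exists over any field.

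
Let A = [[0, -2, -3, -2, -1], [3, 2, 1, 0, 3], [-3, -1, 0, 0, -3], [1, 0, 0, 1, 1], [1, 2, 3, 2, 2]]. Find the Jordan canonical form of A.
The characteristic polynomial is det(xI - A) = (x - 1)^5, so the eigenvalues are 1 (algebraic multiplicity 5).

For λ = 1: rank(A - I) = 3, rank((A - I)^2) = 1, rank((A - I)^3) = 0. The eigenspace has dimension 5 - 3 = 2, so there are 2 Jordan blocks; the rank sequence gives block sizes [3, 2].

Assembling the blocks gives the Jordan form J above.

J = [[1, 1, 0, 0, 0], [0, 1, 1, 0, 0], [0, 0, 1, 0, 0], [0, 0, 0, 1, 1], [0, 0, 0, 0, 1]]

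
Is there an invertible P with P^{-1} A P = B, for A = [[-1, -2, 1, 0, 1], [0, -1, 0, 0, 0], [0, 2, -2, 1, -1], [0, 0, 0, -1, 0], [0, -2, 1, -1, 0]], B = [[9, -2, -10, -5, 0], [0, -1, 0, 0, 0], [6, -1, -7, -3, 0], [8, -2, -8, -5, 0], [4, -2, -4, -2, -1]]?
Two matrices over a field are similar if and only if they have the same invariant factors.

Both A and B have characteristic polynomial (x + 1)^5 and minimal polynomial (x + 1)^2. Computing further, both have invariant factors x + 1, (x + 1)^2, (x + 1)^2. Hence A and B are similar.

Yes.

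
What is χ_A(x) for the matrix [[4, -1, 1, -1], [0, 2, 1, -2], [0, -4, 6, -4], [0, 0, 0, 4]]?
xI - A = [[x - 4, 1, -1, 1], [0, x - 2, -1, 2], [0, 4, x - 6, 4], [0, 0, 0, x - 4]].

Expanding det(xI - A) along the first row:
det(xI - A) = + (x - 4)·det([[x - 2, -1, 2], [4, x - 6, 4], [0, 0, x - 4]]) - (1)·det([[0, -1, 2], [0, x - 6, 4], [0, 0, x - 4]]) + (-1)·det([[0, x - 2, 2], [0, 4, 4], [0, 0, x - 4]]) - (1)·det([[0, x - 2, -1], [0, 4, x - 6], [0, 0, 0]]).

Evaluating gives χ_A(x) = x^4 - 16x^3 + 96x^2 - 256x + 256 = (x - 4)^4.

χ_A(x) = (x - 4)^4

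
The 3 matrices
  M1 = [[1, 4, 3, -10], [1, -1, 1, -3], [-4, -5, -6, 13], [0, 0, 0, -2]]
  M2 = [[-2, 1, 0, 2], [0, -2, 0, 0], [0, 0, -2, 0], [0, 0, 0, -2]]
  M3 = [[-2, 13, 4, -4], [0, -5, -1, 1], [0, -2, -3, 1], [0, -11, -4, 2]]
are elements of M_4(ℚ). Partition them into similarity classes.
2 classes: {M1, M3}, {M2}

Characteristic polynomials: χ_{M1} = (x + 2)^4, χ_{M2} = (x + 2)^4, χ_{M3} = (x + 2)^4.

{M1, M3}: invariant factors x + 2, (x + 2)^3.

{M2}: invariant factors x + 2, x + 2, (x + 2)^2.

Matrices are similar if and only if their invariant-factor lists agree; the partition into similarity classes is {M1, M3}, {M2}.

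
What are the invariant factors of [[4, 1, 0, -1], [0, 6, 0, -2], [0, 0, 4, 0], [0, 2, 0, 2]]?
The Jordan structure of A has elementary divisors (x - 4)^2, (x - 4), (x - 4). Arranging the block sizes at each eigenvalue in decreasing order and taking row products gives the invariant factors.

Invariant factors (smallest first, each dividing the next): x - 4, x - 4, (x - 4)^2.

Check: the last factor (x - 4)^2 is the minimal polynomial, and the product (x - 4)^4 is the characteristic polynomial.

x - 4, x - 4, (x - 4)^2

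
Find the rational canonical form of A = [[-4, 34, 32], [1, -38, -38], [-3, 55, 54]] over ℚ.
The invariant factors of A (the non-unit diagonal entries of the Smith normal form of xI - A over ℚ[x]) are x(x - 6)^2, each dividing the next. The characteristic polynomial is their product, x(x - 6)^2.

The rational canonical form is the block-diagonal matrix of companion matrices C(f_i):
R = [[0, 0, 0], [1, 0, -36], [0, 1, 12]].

R = [[0, 0, 0], [1, 0, -36], [0, 1, 12]]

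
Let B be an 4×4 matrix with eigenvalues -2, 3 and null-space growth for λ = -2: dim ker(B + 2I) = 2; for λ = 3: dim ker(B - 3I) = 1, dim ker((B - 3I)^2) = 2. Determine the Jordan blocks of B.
Jordan blocks: (-2, 1), (-2, 1), (3, 2)

λ = -2: successive nullity increments [2] count blocks of size ≥ k; block sizes are [1, 1].
λ = 3: successive nullity increments [1, 1] count blocks of size ≥ k; block sizes are [2].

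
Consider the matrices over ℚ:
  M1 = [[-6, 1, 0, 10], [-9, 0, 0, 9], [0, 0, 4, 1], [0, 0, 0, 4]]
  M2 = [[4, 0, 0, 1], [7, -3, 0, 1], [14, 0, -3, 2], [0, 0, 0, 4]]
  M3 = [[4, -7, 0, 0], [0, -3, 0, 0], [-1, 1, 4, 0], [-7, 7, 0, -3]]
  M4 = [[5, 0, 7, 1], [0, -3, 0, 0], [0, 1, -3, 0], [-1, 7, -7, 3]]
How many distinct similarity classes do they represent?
Characteristic polynomials: χ_{M1} = (x - 4)^2(x + 3)^2, χ_{M2} = (x - 4)^2(x + 3)^2, χ_{M3} = (x - 4)^2(x + 3)^2, χ_{M4} = (x - 4)^2(x + 3)^2.

{M1, M4}: invariant factors (x - 4)^2(x + 3)^2.

{M2, M3}: invariant factors x + 3, (x - 4)^2(x + 3).

Matrices are similar if and only if their invariant-factor lists agree; the partition into similarity classes is {M1, M4}, {M2, M3}.

2 classes: {M1, M4}, {M2, M3}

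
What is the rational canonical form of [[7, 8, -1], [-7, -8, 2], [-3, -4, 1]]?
R = [[0, 0, 4], [1, 0, -4], [0, 1, 0]]

The invariant factors of A (the non-unit diagonal entries of the Smith normal form of xI - A over ℚ[x]) are x^3 + 4x - 4, each dividing the next. The characteristic polynomial is their product, x^3 + 4x - 4.

The rational canonical form is the block-diagonal matrix of companion matrices C(f_i):
R = [[0, 0, 4], [1, 0, -4], [0, 1, 0]].

Note the characteristic polynomial does not split into linear factors over ℚ, so A has no Jordan form over ℚ; the rational canonical form exists over any field.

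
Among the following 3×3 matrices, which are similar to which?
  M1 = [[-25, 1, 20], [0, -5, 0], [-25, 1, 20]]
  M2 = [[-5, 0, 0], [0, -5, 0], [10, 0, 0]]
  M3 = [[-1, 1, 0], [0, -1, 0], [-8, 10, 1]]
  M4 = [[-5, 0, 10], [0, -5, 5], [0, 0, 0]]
Characteristic polynomials: χ_{M1} = x(x + 5)^2, χ_{M2} = x(x + 5)^2, χ_{M3} = (x - 1)(x + 1)^2, χ_{M4} = x(x + 5)^2.

{M1}: invariant factors x(x + 5)^2.

{M2, M4}: invariant factors x + 5, x(x + 5).

{M3}: invariant factors (x - 1)(x + 1)^2.

Matrices are similar if and only if their invariant-factor lists agree; the partition into similarity classes is {M1}, {M2, M4}, {M3}.

3 classes: {M1}, {M2, M4}, {M3}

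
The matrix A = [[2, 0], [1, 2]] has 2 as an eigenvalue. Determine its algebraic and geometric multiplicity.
The characteristic polynomial is (x - 2)^2, so the factor x - 2 appears with exponent 2: the algebraic multiplicity is 2.

rank(A - 2I) = 1, so the eigenspace has dimension 2 - 1 = 1: the geometric multiplicity is 1.

Since 1 < 2, A is not diagonalizable.

algebraic multiplicity 2, geometric multiplicity 1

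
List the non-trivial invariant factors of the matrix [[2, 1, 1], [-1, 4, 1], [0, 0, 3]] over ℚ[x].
The Jordan structure of A has elementary divisors (x - 3)^2, (x - 3). Arranging the block sizes at each eigenvalue in decreasing order and taking row products gives the invariant factors.

Invariant factors (smallest first, each dividing the next): x - 3, (x - 3)^2.

Check: the last factor (x - 3)^2 is the minimal polynomial, and the product (x - 3)^3 is the characteristic polynomial.

x - 3, (x - 3)^2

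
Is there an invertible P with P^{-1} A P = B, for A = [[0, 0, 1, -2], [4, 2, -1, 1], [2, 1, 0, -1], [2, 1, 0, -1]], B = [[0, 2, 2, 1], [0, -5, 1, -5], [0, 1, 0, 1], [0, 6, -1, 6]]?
Two matrices over a field are similar if and only if they have the same invariant factors.

Both A and B have characteristic polynomial x^3(x - 1) and minimal polynomial x^3(x - 1). Computing further, both have invariant factors x^3(x - 1). Hence A and B are similar.

Yes.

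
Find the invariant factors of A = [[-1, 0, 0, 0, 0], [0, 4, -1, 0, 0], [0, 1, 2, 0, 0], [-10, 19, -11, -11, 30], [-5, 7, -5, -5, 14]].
x + 1, (x - 4)(x - 3)^2(x + 1)

The Jordan structure of A has elementary divisors (x + 1), (x + 1), (x - 3)^2, (x - 4). Arranging the block sizes at each eigenvalue in decreasing order and taking row products gives the invariant factors.

Invariant factors (smallest first, each dividing the next): x + 1, (x - 4)(x - 3)^2(x + 1).

Check: the last factor (x - 4)(x - 3)^2(x + 1) is the minimal polynomial, and the product (x - 4)(x - 3)^2(x + 1)^2 is the characteristic polynomial.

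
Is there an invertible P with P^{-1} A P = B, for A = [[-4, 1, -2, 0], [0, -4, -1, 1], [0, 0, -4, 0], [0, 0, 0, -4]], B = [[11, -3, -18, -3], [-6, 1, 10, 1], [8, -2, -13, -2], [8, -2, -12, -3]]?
trace(A) = -16 but trace(B) = -4. The trace is a similarity invariant, so A and B are not similar.

No.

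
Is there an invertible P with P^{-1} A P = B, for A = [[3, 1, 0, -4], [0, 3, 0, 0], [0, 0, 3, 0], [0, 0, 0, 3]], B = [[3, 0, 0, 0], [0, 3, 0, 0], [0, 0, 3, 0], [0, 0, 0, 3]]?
No.

Both have characteristic polynomial (x - 3)^4, but the minimal polynomial of A is (x - 3)^2 while the minimal polynomial of B is x - 3. The minimal polynomial is a similarity invariant, so A and B are not similar.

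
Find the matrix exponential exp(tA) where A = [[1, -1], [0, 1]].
A has Jordan form J = [[1, 1], [0, 1]] with A = PJP^{-1}, so e^{tA} = P e^{tJ} P^{-1}.

For a Jordan block J_k(λ), e^{tJ_k(λ)} = e^{λt} · (I + tN + t^2 N^2/2! + ... + t^{k-1} N^{k-1}/(k-1)!) where N is the nilpotent superdiagonal part.

Assembling the blocks and conjugating back gives the entries of e^{tA} as shown above.

e^{tA} = [[e^{t}, -t*e^{t}], [0, e^{t}]]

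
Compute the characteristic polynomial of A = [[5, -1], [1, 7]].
χ_A(x) = (x - 6)^2

xI - A = [[x - 5, 1], [-1, x - 7]].

Expanding det(xI - A) along the first row:
det(xI - A) = + (x - 5)·det([[x - 7]]) - (1)·det([[-1]]).

Evaluating gives χ_A(x) = x^2 - 12x + 36 = (x - 6)^2.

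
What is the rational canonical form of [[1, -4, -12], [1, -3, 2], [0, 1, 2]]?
R = [[0, 0, -12], [1, 0, 5], [0, 1, 0]]

The invariant factors of A (the non-unit diagonal entries of the Smith normal form of xI - A over ℚ[x]) are (x + 3)(x^2 - 3x + 4), each dividing the next. The characteristic polynomial is their product, (x + 3)(x^2 - 3x + 4).

The rational canonical form is the block-diagonal matrix of companion matrices C(f_i):
R = [[0, 0, -12], [1, 0, 5], [0, 1, 0]].

Note the characteristic polynomial does not split into linear factors over ℚ, so A has no Jordan form over ℚ; the rational canonical form exists over any field.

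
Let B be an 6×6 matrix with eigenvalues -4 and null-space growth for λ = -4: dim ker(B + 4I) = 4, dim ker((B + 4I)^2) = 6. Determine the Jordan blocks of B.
λ = -4: successive nullity increments [4, 2] count blocks of size ≥ k; block sizes are [2, 2, 1, 1].

Jordan blocks: (-4, 2), (-4, 2), (-4, 1), (-4, 1)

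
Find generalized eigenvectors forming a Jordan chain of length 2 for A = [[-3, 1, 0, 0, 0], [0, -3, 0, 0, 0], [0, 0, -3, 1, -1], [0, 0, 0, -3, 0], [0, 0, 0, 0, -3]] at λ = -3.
v_1 = [[0, 1, -1, 0, 0]]^T, v_2 = [[1, 0, 0, 0, 0]]^T

We seek v_1 ∈ ker((A + 3I)^2) \ ker(A + 3I), then set v_{i+1} = (A + 3I) v_i.

One such chain is v_1 = [[0, 1, -1, 0, 0]]^T, v_2 = [[1, 0, 0, 0, 0]]^T. Check: (A + 3I) v_2 = [[0, 0, 0, 0, 0]]^T = 0.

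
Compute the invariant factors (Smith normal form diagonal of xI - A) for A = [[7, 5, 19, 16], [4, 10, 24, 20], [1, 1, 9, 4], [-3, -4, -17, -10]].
The Jordan structure of A has elementary divisors (x - 4)^2, (x - 4)^2. Arranging the block sizes at each eigenvalue in decreasing order and taking row products gives the invariant factors.

Invariant factors (smallest first, each dividing the next): (x - 4)^2, (x - 4)^2.

Check: the last factor (x - 4)^2 is the minimal polynomial, and the product (x - 4)^4 is the characteristic polynomial.

(x - 4)^2, (x - 4)^2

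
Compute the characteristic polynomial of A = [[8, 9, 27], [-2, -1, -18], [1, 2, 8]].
χ_A(x) = (x - 5)^3

xI - A = [[x - 8, -9, -27], [2, x + 1, 18], [-1, -2, x - 8]].

Expanding det(xI - A) along the first row:
det(xI - A) = + (x - 8)·det([[x + 1, 18], [-2, x - 8]]) - (-9)·det([[2, 18], [-1, x - 8]]) + (-27)·det([[2, x + 1], [-1, -2]]).

Evaluating gives χ_A(x) = x^3 - 15x^2 + 75x - 125 = (x - 5)^3.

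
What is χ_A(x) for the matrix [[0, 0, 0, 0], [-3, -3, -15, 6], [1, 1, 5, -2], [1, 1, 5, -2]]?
χ_A(x) = x^4

xI - A = [[x, 0, 0, 0], [3, x + 3, 15, -6], [-1, -1, x - 5, 2], [-1, -1, -5, x + 2]].

Expanding det(xI - A) along the first row:
det(xI - A) = + (x)·det([[x + 3, 15, -6], [-1, x - 5, 2], [-1, -5, x + 2]]) - (0)·det([[3, 15, -6], [-1, x - 5, 2], [-1, -5, x + 2]]) + (0)·det([[3, x + 3, -6], [-1, -1, 2], [-1, -1, x + 2]]) - (0)·det([[3, x + 3, 15], [-1, -1, x - 5], [-1, -1, -5]]).

Evaluating gives χ_A(x) = x^4.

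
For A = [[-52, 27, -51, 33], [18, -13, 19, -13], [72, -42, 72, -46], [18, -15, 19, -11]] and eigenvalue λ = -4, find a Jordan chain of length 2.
v_1 = [[-2, 1, 3, 1]]^T, v_2 = [[3, -1, -4, -1]]^T

We seek v_1 ∈ ker((A + 4I)^2) \ ker(A + 4I), then set v_{i+1} = (A + 4I) v_i.

One such chain is v_1 = [[-2, 1, 3, 1]]^T, v_2 = [[3, -1, -4, -1]]^T. Check: (A + 4I) v_2 = [[0, 0, 0, 0]]^T = 0.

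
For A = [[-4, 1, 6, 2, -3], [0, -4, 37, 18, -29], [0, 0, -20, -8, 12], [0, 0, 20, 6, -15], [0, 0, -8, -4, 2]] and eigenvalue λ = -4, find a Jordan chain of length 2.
v_1 = [[0, -2, 1, 0, 1]]^T, v_2 = [[1, 8, -4, 5, -2]]^T

We seek v_1 ∈ ker((A + 4I)^2) \ ker(A + 4I), then set v_{i+1} = (A + 4I) v_i.

One such chain is v_1 = [[0, -2, 1, 0, 1]]^T, v_2 = [[1, 8, -4, 5, -2]]^T. Check: (A + 4I) v_2 = [[0, 0, 0, 0, 0]]^T = 0.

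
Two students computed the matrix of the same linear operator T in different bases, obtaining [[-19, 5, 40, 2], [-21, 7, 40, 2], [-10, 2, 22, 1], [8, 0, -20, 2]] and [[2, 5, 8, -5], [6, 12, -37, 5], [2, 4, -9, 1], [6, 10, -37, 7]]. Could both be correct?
Yes.

Two matrices over a field are similar if and only if they have the same invariant factors.

Both A and B have characteristic polynomial (x - 4)^2(x - 2)^2 and minimal polynomial (x - 4)^2(x - 2)^2. Computing further, both have invariant factors (x - 4)^2(x - 2)^2. Hence A and B are similar.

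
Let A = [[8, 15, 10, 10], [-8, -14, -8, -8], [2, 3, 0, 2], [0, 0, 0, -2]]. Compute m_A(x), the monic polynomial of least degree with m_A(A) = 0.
The characteristic polynomial factors as (x + 2)^4. The minimal polynomial is ∏(x - λ)^{k_λ} where k_λ is the size of the largest Jordan block at λ.

For λ = -2: rank(A + 2I) = 1, and the largest Jordan block has size 2 (the smallest k with rank((A + 2I)^k) = rank((A + 2I)^(k+1))).

So m_A(x) = (x + 2)^2.

m_A(x) = (x + 2)^2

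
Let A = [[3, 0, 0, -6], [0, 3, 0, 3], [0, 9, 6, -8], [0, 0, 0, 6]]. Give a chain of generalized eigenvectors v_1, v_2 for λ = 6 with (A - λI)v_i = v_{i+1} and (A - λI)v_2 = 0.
v_1 = [[-2, 1, 0, 1]]^T, v_2 = [[0, 0, 1, 0]]^T

We seek v_1 ∈ ker((A - 6I)^2) \ ker(A - 6I), then set v_{i+1} = (A - 6I) v_i.

One such chain is v_1 = [[-2, 1, 0, 1]]^T, v_2 = [[0, 0, 1, 0]]^T. Check: (A - 6I) v_2 = [[0, 0, 0, 0]]^T = 0.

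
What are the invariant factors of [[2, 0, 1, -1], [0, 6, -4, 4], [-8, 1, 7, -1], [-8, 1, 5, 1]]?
The Jordan structure of A has elementary divisors (x - 2)^2, (x - 6)^2. Arranging the block sizes at each eigenvalue in decreasing order and taking row products gives the invariant factors.

Invariant factors (smallest first, each dividing the next): (x - 6)^2(x - 2)^2.

Check: the last factor (x - 6)^2(x - 2)^2 is the minimal polynomial, and the product (x - 6)^2(x - 2)^2 is the characteristic polynomial.

(x - 6)^2(x - 2)^2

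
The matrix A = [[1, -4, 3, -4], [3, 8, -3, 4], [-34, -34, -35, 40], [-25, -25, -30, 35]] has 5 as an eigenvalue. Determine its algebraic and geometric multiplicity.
algebraic multiplicity 2, geometric multiplicity 1

The characteristic polynomial is (x - 5)^2(x - 4)(x + 5), so the factor x - 5 appears with exponent 2: the algebraic multiplicity is 2.

rank(A - 5I) = 3, so the eigenspace has dimension 4 - 3 = 1: the geometric multiplicity is 1.

Since 1 < 2, A is not diagonalizable.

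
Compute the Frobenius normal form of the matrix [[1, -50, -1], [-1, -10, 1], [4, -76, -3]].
The invariant factors of A (the non-unit diagonal entries of the Smith normal form of xI - A over ℚ[x]) are (x + 3)(x + 4)(x + 5), each dividing the next. The characteristic polynomial is their product, (x + 3)(x + 4)(x + 5).

The rational canonical form is the block-diagonal matrix of companion matrices C(f_i):
R = [[0, 0, -60], [1, 0, -47], [0, 1, -12]].

R = [[0, 0, -60], [1, 0, -47], [0, 1, -12]]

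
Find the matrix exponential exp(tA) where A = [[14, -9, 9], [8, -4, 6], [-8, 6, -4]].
e^{tA} = [[(12*t + 1)*e^{2*t}, -9*t*e^{2*t}, 9*t*e^{2*t}], [8*t*e^{2*t}, (1 - 6*t)*e^{2*t}, 6*t*e^{2*t}], [-8*t*e^{2*t}, 6*t*e^{2*t}, (1 - 6*t)*e^{2*t}]]

A has Jordan form J = [[2, 1, 0], [0, 2, 0], [0, 0, 2]] with A = PJP^{-1}, so e^{tA} = P e^{tJ} P^{-1}.

For a Jordan block J_k(λ), e^{tJ_k(λ)} = e^{λt} · (I + tN + t^2 N^2/2! + ... + t^{k-1} N^{k-1}/(k-1)!) where N is the nilpotent superdiagonal part.

Assembling the blocks and conjugating back gives the entries of e^{tA} as shown above.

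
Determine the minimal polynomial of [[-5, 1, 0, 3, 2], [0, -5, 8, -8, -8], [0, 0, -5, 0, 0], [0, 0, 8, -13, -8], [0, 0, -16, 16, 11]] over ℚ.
The characteristic polynomial factors as (x - 3)(x + 5)^4. The minimal polynomial is ∏(x - λ)^{k_λ} where k_λ is the size of the largest Jordan block at λ.

For λ = -5: rank(A + 5I) = 2, and the largest Jordan block has size 2 (the smallest k with rank((A + 5I)^k) = rank((A + 5I)^(k+1))).
For λ = 3: rank(A - 3I) = 4, and the largest Jordan block has size 1 (the smallest k with rank((A - 3I)^k) = rank((A - 3I)^(k+1))).

So m_A(x) = (x - 3)(x + 5)^2.

m_A(x) = (x - 3)(x + 5)^2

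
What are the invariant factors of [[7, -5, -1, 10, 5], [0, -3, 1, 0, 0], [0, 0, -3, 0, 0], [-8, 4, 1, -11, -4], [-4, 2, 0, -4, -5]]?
The Jordan structure of A has elementary divisors (x + 3)^3, (x + 3), (x + 3). Arranging the block sizes at each eigenvalue in decreasing order and taking row products gives the invariant factors.

Invariant factors (smallest first, each dividing the next): x + 3, x + 3, (x + 3)^3.

Check: the last factor (x + 3)^3 is the minimal polynomial, and the product (x + 3)^5 is the characteristic polynomial.

x + 3, x + 3, (x + 3)^3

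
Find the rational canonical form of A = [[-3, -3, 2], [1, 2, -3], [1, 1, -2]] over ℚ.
R = [[0, 0, 4], [1, 0, 0], [0, 1, -3]]

The invariant factors of A (the non-unit diagonal entries of the Smith normal form of xI - A over ℚ[x]) are (x - 1)(x + 2)^2, each dividing the next. The characteristic polynomial is their product, (x - 1)(x + 2)^2.

The rational canonical form is the block-diagonal matrix of companion matrices C(f_i):
R = [[0, 0, 4], [1, 0, 0], [0, 1, -3]].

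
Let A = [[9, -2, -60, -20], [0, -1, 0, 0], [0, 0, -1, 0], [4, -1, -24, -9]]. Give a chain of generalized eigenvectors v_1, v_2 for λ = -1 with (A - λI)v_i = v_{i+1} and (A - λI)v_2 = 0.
v_1 = [[4, 1, 3, -7]]^T, v_2 = [[-2, 0, 0, -1]]^T

We seek v_1 ∈ ker((A + I)^2) \ ker(A + I), then set v_{i+1} = (A + I) v_i.

One such chain is v_1 = [[4, 1, 3, -7]]^T, v_2 = [[-2, 0, 0, -1]]^T. Check: (A + I) v_2 = [[0, 0, 0, 0]]^T = 0.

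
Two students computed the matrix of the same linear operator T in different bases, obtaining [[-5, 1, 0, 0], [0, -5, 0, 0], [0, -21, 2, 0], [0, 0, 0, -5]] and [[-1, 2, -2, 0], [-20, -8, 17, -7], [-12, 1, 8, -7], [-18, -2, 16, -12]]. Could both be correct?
Yes.

Two matrices over a field are similar if and only if they have the same invariant factors.

Both A and B have characteristic polynomial (x - 2)(x + 5)^3 and minimal polynomial (x - 2)(x + 5)^2. Computing further, both have invariant factors x + 5, (x - 2)(x + 5)^2. Hence A and B are similar.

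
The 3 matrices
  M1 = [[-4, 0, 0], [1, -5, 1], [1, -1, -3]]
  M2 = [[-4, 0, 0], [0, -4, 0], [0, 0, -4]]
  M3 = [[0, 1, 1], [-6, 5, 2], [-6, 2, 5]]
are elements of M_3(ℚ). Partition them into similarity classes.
Characteristic polynomials: χ_{M1} = (x + 4)^3, χ_{M2} = (x + 4)^3, χ_{M3} = (x - 4)(x - 3)^2.

{M1}: invariant factors x + 4, (x + 4)^2.

{M2}: invariant factors x + 4, x + 4, x + 4.

{M3}: invariant factors x - 3, (x - 4)(x - 3).

Matrices are similar if and only if their invariant-factor lists agree; the partition into similarity classes is {M1}, {M2}, {M3}.

3 classes: {M1}, {M2}, {M3}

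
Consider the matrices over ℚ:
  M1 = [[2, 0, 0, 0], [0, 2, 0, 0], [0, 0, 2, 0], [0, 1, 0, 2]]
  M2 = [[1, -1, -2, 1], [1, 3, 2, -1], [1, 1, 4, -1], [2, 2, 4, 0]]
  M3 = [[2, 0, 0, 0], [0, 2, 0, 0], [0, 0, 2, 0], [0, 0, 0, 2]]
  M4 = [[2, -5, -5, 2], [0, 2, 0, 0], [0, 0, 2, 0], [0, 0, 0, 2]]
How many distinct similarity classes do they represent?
Characteristic polynomials: χ_{M1} = (x - 2)^4, χ_{M2} = (x - 2)^4, χ_{M3} = (x - 2)^4, χ_{M4} = (x - 2)^4.

{M1, M2, M4}: invariant factors x - 2, x - 2, (x - 2)^2.

{M3}: invariant factors x - 2, x - 2, x - 2, x - 2.

Matrices are similar if and only if their invariant-factor lists agree; the partition into similarity classes is {M1, M2, M4}, {M3}.

2 classes: {M1, M2, M4}, {M3}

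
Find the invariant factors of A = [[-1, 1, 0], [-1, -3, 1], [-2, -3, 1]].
The Jordan structure of A has elementary divisors (x + 1)^3. Arranging the block sizes at each eigenvalue in decreasing order and taking row products gives the invariant factors.

Invariant factors (smallest first, each dividing the next): (x + 1)^3.

Check: the last factor (x + 1)^3 is the minimal polynomial, and the product (x + 1)^3 is the characteristic polynomial.

(x + 1)^3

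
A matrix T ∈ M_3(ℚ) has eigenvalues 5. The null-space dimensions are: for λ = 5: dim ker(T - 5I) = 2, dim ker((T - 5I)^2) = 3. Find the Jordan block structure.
Jordan blocks: (5, 2), (5, 1)

λ = 5: successive nullity increments [2, 1] count blocks of size ≥ k; block sizes are [2, 1].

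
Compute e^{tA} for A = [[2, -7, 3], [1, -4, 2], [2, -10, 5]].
e^{tA} = [[(t + 1)*e^{t}, t*(-t - 7)*e^{t}, t*(t + 6)*e^{t}/2], [t*e^{t}, (-t^2 - 5*t + 1)*e^{t}, t*(t + 4)*e^{t}/2], [2*t*e^{t}, 2*t*(-t - 5)*e^{t}, (t^2 + 4*t + 1)*e^{t}]]

A has Jordan form J = [[1, 1, 0], [0, 1, 1], [0, 0, 1]] with A = PJP^{-1}, so e^{tA} = P e^{tJ} P^{-1}.

For a Jordan block J_k(λ), e^{tJ_k(λ)} = e^{λt} · (I + tN + t^2 N^2/2! + ... + t^{k-1} N^{k-1}/(k-1)!) where N is the nilpotent superdiagonal part.

Assembling the blocks and conjugating back gives the entries of e^{tA} as shown above.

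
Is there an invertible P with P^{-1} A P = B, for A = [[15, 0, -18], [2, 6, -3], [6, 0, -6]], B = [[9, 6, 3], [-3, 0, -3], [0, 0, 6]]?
No.

Both have characteristic polynomial (x - 6)^2(x - 3), but the minimal polynomial of A is (x - 6)^2(x - 3) while the minimal polynomial of B is (x - 6)(x - 3). The minimal polynomial is a similarity invariant, so A and B are not similar.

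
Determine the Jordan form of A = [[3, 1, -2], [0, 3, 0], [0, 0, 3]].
The characteristic polynomial is det(xI - A) = (x - 3)^3, so the eigenvalues are 3 (algebraic multiplicity 3).

For λ = 3: rank(A - 3I) = 1, rank((A - 3I)^2) = 0. The eigenspace has dimension 3 - 1 = 2, so there are 2 Jordan blocks; the rank sequence gives block sizes [2, 1].

Assembling the blocks gives the Jordan form J above.

J = [[3, 1, 0], [0, 3, 0], [0, 0, 3]]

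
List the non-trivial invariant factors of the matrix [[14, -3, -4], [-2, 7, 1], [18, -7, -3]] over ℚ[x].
The Jordan structure of A has elementary divisors (x - 6)^3. Arranging the block sizes at each eigenvalue in decreasing order and taking row products gives the invariant factors.

Invariant factors (smallest first, each dividing the next): (x - 6)^3.

Check: the last factor (x - 6)^3 is the minimal polynomial, and the product (x - 6)^3 is the characteristic polynomial.

(x - 6)^3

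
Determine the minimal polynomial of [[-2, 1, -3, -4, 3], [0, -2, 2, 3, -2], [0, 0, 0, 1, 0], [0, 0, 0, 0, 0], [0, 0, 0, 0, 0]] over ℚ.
The characteristic polynomial factors as x^3(x + 2)^2. The minimal polynomial is ∏(x - λ)^{k_λ} where k_λ is the size of the largest Jordan block at λ.

For λ = -2: rank(A + 2I) = 4, and the largest Jordan block has size 2 (the smallest k with rank((A + 2I)^k) = rank((A + 2I)^(k+1))).
For λ = 0: rank(A) = 3, and the largest Jordan block has size 2 (the smallest k with rank(A^k) = rank(A^(k+1))).

So m_A(x) = x^2(x + 2)^2.

m_A(x) = x^2(x + 2)^2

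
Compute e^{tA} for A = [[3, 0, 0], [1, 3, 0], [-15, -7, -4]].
e^{tA} = [[e^{3*t}, 0, 0], [t*e^{3*t}, e^{3*t}, 0], [(-(t + 2)*e^{7*t} + 2)*e^{-4*t}, (1 - e^{7*t})*e^{-4*t}, e^{-4*t}]]

A has Jordan form J = [[-4, 0, 0], [0, 3, 1], [0, 0, 3]] with A = PJP^{-1}, so e^{tA} = P e^{tJ} P^{-1}.

For a Jordan block J_k(λ), e^{tJ_k(λ)} = e^{λt} · (I + tN + t^2 N^2/2! + ... + t^{k-1} N^{k-1}/(k-1)!) where N is the nilpotent superdiagonal part.

Assembling the blocks and conjugating back gives the entries of e^{tA} as shown above.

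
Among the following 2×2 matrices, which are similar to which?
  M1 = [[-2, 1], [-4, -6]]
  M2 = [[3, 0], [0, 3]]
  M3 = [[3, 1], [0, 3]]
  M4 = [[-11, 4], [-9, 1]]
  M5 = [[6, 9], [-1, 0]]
4 classes: {M1}, {M2}, {M3, M5}, {M4}

Characteristic polynomials: χ_{M1} = (x + 4)^2, χ_{M2} = (x - 3)^2, χ_{M3} = (x - 3)^2, χ_{M4} = (x + 5)^2, χ_{M5} = (x - 3)^2.

{M1}: invariant factors (x + 4)^2.

{M2}: invariant factors x - 3, x - 3.

{M3, M5}: invariant factors (x - 3)^2.

{M4}: invariant factors (x + 5)^2.

Matrices are similar if and only if their invariant-factor lists agree; the partition into similarity classes is {M1}, {M2}, {M3, M5}, {M4}.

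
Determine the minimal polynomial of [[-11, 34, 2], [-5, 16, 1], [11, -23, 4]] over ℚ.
The characteristic polynomial factors as (x - 5)^2(x + 1). The minimal polynomial is ∏(x - λ)^{k_λ} where k_λ is the size of the largest Jordan block at λ.

For λ = -1: rank(A + I) = 2, and the largest Jordan block has size 1 (the smallest k with rank((A + I)^k) = rank((A + I)^(k+1))).
For λ = 5: rank(A - 5I) = 2, and the largest Jordan block has size 2 (the smallest k with rank((A - 5I)^k) = rank((A - 5I)^(k+1))).

So m_A(x) = (x - 5)^2(x + 1).

m_A(x) = (x - 5)^2(x + 1)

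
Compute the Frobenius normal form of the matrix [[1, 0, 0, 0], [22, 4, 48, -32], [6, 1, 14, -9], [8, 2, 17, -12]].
The invariant factors of A (the non-unit diagonal entries of the Smith normal form of xI - A over ℚ[x]) are x - 1, (x - 4)(x - 1)^2, each dividing the next. The characteristic polynomial is their product, (x - 4)(x - 1)^3.

The rational canonical form is the block-diagonal matrix of companion matrices C(f_i):
R = [[1, 0, 0, 0], [0, 0, 0, 4], [0, 1, 0, -9], [0, 0, 1, 6]].

R = [[1, 0, 0, 0], [0, 0, 0, 4], [0, 1, 0, -9], [0, 0, 1, 6]]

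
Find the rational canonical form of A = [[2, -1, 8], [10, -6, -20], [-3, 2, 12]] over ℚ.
The invariant factors of A (the non-unit diagonal entries of the Smith normal form of xI - A over ℚ[x]) are (x - 6)(x^2 - 2x + 2), each dividing the next. The characteristic polynomial is their product, (x - 6)(x^2 - 2x + 2).

The rational canonical form is the block-diagonal matrix of companion matrices C(f_i):
R = [[0, 0, 12], [1, 0, -14], [0, 1, 8]].

Note the characteristic polynomial does not split into linear factors over ℚ, so A has no Jordan form over ℚ; the rational canonical form exists over any field.

R = [[0, 0, 12], [1, 0, -14], [0, 1, 8]]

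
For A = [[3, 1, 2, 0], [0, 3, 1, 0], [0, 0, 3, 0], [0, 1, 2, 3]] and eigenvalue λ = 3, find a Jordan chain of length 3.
v_1 = [[-3, 0, 1, -1]]^T, v_2 = [[2, 1, 0, 2]]^T, v_3 = [[1, 0, 0, 1]]^T

We seek v_1 ∈ ker((A - 3I)^3) \ ker((A - 3I)^2), then set v_{i+1} = (A - 3I) v_i.

One such chain is v_1 = [[-3, 0, 1, -1]]^T, v_2 = [[2, 1, 0, 2]]^T, v_3 = [[1, 0, 0, 1]]^T. Check: (A - 3I) v_3 = [[0, 0, 0, 0]]^T = 0.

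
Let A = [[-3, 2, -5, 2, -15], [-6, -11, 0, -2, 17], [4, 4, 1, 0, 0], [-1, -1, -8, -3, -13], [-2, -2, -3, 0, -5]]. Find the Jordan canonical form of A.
The characteristic polynomial is det(xI - A) = (x + 3)^2(x + 5)^3, so the eigenvalues are -5 (algebraic multiplicity 3), -3 (algebraic multiplicity 2).

For λ = -5: rank(A + 5I) = 4, rank((A + 5I)^2) = 3, rank((A + 5I)^3) = 2. The eigenspace has dimension 5 - 4 = 1, so there is 1 Jordan block; the rank sequence gives block sizes [3].

For λ = -3: rank(A + 3I) = 4, rank((A + 3I)^2) = 3. The eigenspace has dimension 5 - 4 = 1, so there is 1 Jordan block; the rank sequence gives block sizes [2].

Assembling the blocks gives the Jordan form J above.

J = [[-5, 1, 0, 0, 0], [0, -5, 1, 0, 0], [0, 0, -5, 0, 0], [0, 0, 0, -3, 1], [0, 0, 0, 0, -3]]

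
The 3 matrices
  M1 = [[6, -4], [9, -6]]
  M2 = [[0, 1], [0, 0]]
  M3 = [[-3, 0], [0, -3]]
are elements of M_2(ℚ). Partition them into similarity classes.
Characteristic polynomials: χ_{M1} = x^2, χ_{M2} = x^2, χ_{M3} = (x + 3)^2.

{M1, M2}: invariant factors x^2.

{M3}: invariant factors x + 3, x + 3.

Matrices are similar if and only if their invariant-factor lists agree; the partition into similarity classes is {M1, M2}, {M3}.

2 classes: {M1, M2}, {M3}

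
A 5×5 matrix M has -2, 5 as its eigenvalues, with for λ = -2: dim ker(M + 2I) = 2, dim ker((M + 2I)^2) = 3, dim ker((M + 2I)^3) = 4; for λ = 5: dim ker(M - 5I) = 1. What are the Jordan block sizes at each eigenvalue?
Jordan blocks: (-2, 3), (-2, 1), (5, 1)

λ = -2: successive nullity increments [2, 1, 1] count blocks of size ≥ k; block sizes are [3, 1].
λ = 5: successive nullity increments [1] count blocks of size ≥ k; block sizes are [1].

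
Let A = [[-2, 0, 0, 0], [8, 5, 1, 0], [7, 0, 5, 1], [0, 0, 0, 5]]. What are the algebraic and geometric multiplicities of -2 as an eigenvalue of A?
algebraic multiplicity 1, geometric multiplicity 1

The characteristic polynomial is (x - 5)^3(x + 2), so the factor x + 2 appears with exponent 1: the algebraic multiplicity is 1.

rank(A + 2I) = 3, so the eigenspace has dimension 4 - 3 = 1: the geometric multiplicity is 1.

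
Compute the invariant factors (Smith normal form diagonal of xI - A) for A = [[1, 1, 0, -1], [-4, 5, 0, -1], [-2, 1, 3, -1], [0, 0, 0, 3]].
The Jordan structure of A has elementary divisors (x - 3)^3, (x - 3). Arranging the block sizes at each eigenvalue in decreasing order and taking row products gives the invariant factors.

Invariant factors (smallest first, each dividing the next): x - 3, (x - 3)^3.

Check: the last factor (x - 3)^3 is the minimal polynomial, and the product (x - 3)^4 is the characteristic polynomial.

x - 3, (x - 3)^3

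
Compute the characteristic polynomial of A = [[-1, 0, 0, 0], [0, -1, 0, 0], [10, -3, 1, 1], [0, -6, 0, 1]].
χ_A(x) = (x - 1)^2(x + 1)^2

xI - A = [[x + 1, 0, 0, 0], [0, x + 1, 0, 0], [-10, 3, x - 1, -1], [0, 6, 0, x - 1]].

Expanding det(xI - A) along the first row:
det(xI - A) = + (x + 1)·det([[x + 1, 0, 0], [3, x - 1, -1], [6, 0, x - 1]]) - (0)·det([[0, 0, 0], [-10, x - 1, -1], [0, 0, x - 1]]) + (0)·det([[0, x + 1, 0], [-10, 3, -1], [0, 6, x - 1]]) - (0)·det([[0, x + 1, 0], [-10, 3, x - 1], [0, 6, 0]]).

Evaluating gives χ_A(x) = x^4 - 2x^2 + 1 = (x - 1)^2(x + 1)^2.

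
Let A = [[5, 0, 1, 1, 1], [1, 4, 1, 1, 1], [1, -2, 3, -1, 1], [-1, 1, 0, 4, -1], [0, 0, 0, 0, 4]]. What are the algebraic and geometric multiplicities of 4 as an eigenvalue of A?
The characteristic polynomial is (x - 4)^5, so the factor x - 4 appears with exponent 5: the algebraic multiplicity is 5.

rank(A - 4I) = 2, so the eigenspace has dimension 5 - 2 = 3: the geometric multiplicity is 3.

Since 3 < 5, A is not diagonalizable.

algebraic multiplicity 5, geometric multiplicity 3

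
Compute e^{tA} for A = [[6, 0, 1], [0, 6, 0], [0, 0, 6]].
A has Jordan form J = [[6, 1, 0], [0, 6, 0], [0, 0, 6]] with A = PJP^{-1}, so e^{tA} = P e^{tJ} P^{-1}.

For a Jordan block J_k(λ), e^{tJ_k(λ)} = e^{λt} · (I + tN + t^2 N^2/2! + ... + t^{k-1} N^{k-1}/(k-1)!) where N is the nilpotent superdiagonal part.

Assembling the blocks and conjugating back gives the entries of e^{tA} as shown above.

e^{tA} = [[e^{6*t}, 0, t*e^{6*t}], [0, e^{6*t}, 0], [0, 0, e^{6*t}]]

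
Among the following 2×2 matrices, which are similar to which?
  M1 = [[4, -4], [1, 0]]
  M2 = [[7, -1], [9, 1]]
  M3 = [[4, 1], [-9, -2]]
Characteristic polynomials: χ_{M1} = (x - 2)^2, χ_{M2} = (x - 4)^2, χ_{M3} = (x - 1)^2.

{M1}: invariant factors (x - 2)^2.

{M2}: invariant factors (x - 4)^2.

{M3}: invariant factors (x - 1)^2.

Matrices are similar if and only if their invariant-factor lists agree; the partition into similarity classes is {M1}, {M2}, {M3}.

3 classes: {M1}, {M2}, {M3}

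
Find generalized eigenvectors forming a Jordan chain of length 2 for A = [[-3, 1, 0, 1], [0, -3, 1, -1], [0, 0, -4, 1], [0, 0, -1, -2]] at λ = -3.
v_1 = [[0, 1, 0, 0]]^T, v_2 = [[1, 0, 0, 0]]^T

We seek v_1 ∈ ker((A + 3I)^2) \ ker(A + 3I), then set v_{i+1} = (A + 3I) v_i.

One such chain is v_1 = [[0, 1, 0, 0]]^T, v_2 = [[1, 0, 0, 0]]^T. Check: (A + 3I) v_2 = [[0, 0, 0, 0]]^T = 0.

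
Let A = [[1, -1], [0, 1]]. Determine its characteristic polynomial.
xI - A = [[x - 1, 1], [0, x - 1]].

Expanding det(xI - A) along the first row:
det(xI - A) = + (x - 1)·det([[x - 1]]) - (1)·det([[0]]).

Evaluating gives χ_A(x) = x^2 - 2x + 1 = (x - 1)^2.

χ_A(x) = (x - 1)^2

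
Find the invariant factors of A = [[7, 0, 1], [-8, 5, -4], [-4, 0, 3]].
x - 5, (x - 5)^2

The Jordan structure of A has elementary divisors (x - 5)^2, (x - 5). Arranging the block sizes at each eigenvalue in decreasing order and taking row products gives the invariant factors.

Invariant factors (smallest first, each dividing the next): x - 5, (x - 5)^2.

Check: the last factor (x - 5)^2 is the minimal polynomial, and the product (x - 5)^3 is the characteristic polynomial.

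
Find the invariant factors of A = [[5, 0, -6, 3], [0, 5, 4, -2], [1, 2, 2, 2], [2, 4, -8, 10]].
x - 5, (x - 6)^2(x - 5)

The Jordan structure of A has elementary divisors (x - 5), (x - 5), (x - 6)^2. Arranging the block sizes at each eigenvalue in decreasing order and taking row products gives the invariant factors.

Invariant factors (smallest first, each dividing the next): x - 5, (x - 6)^2(x - 5).

Check: the last factor (x - 6)^2(x - 5) is the minimal polynomial, and the product (x - 6)^2(x - 5)^2 is the characteristic polynomial.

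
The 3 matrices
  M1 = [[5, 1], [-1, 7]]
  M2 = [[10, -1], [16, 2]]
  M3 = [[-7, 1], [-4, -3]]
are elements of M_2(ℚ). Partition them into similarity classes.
2 classes: {M1, M2}, {M3}

Characteristic polynomials: χ_{M1} = (x - 6)^2, χ_{M2} = (x - 6)^2, χ_{M3} = (x + 5)^2.

{M1, M2}: invariant factors (x - 6)^2.

{M3}: invariant factors (x + 5)^2.

Matrices are similar if and only if their invariant-factor lists agree; the partition into similarity classes is {M1, M2}, {M3}.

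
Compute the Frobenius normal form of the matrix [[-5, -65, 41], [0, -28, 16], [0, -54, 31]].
R = [[0, 0, 20], [1, 0, 19], [0, 1, -2]]

The invariant factors of A (the non-unit diagonal entries of the Smith normal form of xI - A over ℚ[x]) are (x - 4)(x + 1)(x + 5), each dividing the next. The characteristic polynomial is their product, (x - 4)(x + 1)(x + 5).

The rational canonical form is the block-diagonal matrix of companion matrices C(f_i):
R = [[0, 0, 20], [1, 0, 19], [0, 1, -2]].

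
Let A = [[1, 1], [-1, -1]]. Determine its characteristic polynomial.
xI - A = [[x - 1, -1], [1, x + 1]].

Expanding det(xI - A) along the first row:
det(xI - A) = + (x - 1)·det([[x + 1]]) - (-1)·det([[1]]).

Evaluating gives χ_A(x) = x^2.

χ_A(x) = x^2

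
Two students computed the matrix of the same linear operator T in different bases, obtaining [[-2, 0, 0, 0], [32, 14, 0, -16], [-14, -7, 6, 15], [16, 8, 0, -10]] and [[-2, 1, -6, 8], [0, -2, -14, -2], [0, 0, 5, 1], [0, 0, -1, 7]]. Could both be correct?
Both have characteristic polynomial (x - 6)^2(x + 2)^2, but the minimal polynomial of A is (x - 6)^2(x + 2) while the minimal polynomial of B is (x - 6)^2(x + 2)^2. The minimal polynomial is a similarity invariant, so A and B are not similar.

No.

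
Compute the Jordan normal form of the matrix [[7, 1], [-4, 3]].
J = [[5, 1], [0, 5]]

The characteristic polynomial is det(xI - A) = (x - 5)^2, so the eigenvalues are 5 (algebraic multiplicity 2).

For λ = 5: rank(A - 5I) = 1, rank((A - 5I)^2) = 0. The eigenspace has dimension 2 - 1 = 1, so there is 1 Jordan block; the rank sequence gives block sizes [2].

Assembling the blocks gives the Jordan form J above.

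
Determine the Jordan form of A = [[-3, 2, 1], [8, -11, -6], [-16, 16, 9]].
J = [[-3, 1, 0], [0, -3, 0], [0, 0, 1]]

The characteristic polynomial is det(xI - A) = (x - 1)(x + 3)^2, so the eigenvalues are -3 (algebraic multiplicity 2), 1 (algebraic multiplicity 1).

For λ = -3: rank(A + 3I) = 2, rank((A + 3I)^2) = 1. The eigenspace has dimension 3 - 2 = 1, so there is 1 Jordan block; the rank sequence gives block sizes [2].

For λ = 1: algebraic multiplicity 1 gives one 1×1 block.

Assembling the blocks gives the Jordan form J above.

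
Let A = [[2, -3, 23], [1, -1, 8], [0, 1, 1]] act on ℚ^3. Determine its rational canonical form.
R = [[0, 0, 8], [1, 0, 6], [0, 1, 2]]

The invariant factors of A (the non-unit diagonal entries of the Smith normal form of xI - A over ℚ[x]) are (x - 4)(x^2 + 2x + 2), each dividing the next. The characteristic polynomial is their product, (x - 4)(x^2 + 2x + 2).

The rational canonical form is the block-diagonal matrix of companion matrices C(f_i):
R = [[0, 0, 8], [1, 0, 6], [0, 1, 2]].

Note the characteristic polynomial does not split into linear factors over ℚ, so A has no Jordan form over ℚ; the rational canonical form exists over any field.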